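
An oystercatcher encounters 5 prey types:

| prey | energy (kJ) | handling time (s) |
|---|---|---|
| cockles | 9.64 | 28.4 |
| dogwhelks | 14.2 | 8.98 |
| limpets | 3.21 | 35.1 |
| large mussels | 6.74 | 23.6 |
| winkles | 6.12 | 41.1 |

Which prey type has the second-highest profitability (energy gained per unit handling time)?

In descending order of E/h:
dogwhelks: 14.2/8.98 = 1.58 kJ/s
cockles: 9.64/28.4 = 0.339 kJ/s
large mussels: 6.74/23.6 = 0.286 kJ/s
winkles: 6.12/41.1 = 0.149 kJ/s
limpets: 3.21/35.1 = 0.0915 kJ/s

cockles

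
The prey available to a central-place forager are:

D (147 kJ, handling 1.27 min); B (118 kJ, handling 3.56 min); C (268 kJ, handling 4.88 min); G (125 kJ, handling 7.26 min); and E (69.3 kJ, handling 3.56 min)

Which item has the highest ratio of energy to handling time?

In descending order of E/h:
D: 147/1.27 = 116 kJ/min
C: 268/4.88 = 54.9 kJ/min
B: 118/3.56 = 33.1 kJ/min
E: 69.3/3.56 = 19.5 kJ/min
G: 125/7.26 = 17.2 kJ/min

D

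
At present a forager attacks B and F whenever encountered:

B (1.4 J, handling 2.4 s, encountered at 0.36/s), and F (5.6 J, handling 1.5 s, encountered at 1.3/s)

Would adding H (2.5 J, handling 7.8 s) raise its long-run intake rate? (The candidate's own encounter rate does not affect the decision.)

No

Intake rate on the current diet: R = (0.36×1.4 + 1.3×5.6) / (1 + 0.36×2.4 + 1.3×1.5) = 7.784/3.814 = 2.041 J/s.
Profitability of H: 2.5/7.8 = 0.3205 J/s.
0.3205 < 2.041, so adding H would lower the average — exclude it.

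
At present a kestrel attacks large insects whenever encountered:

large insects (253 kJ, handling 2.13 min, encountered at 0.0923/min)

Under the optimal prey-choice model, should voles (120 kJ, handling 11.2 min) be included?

No

On large insects alone, R = ΣλE/(1+Σλh) = 23.35/1.197 = 19.52 kJ/min.
voles: E/h = 120/11.2 = 10.71 kJ/min.
Since 10.71 < R, time spent handling voles is better spent searching.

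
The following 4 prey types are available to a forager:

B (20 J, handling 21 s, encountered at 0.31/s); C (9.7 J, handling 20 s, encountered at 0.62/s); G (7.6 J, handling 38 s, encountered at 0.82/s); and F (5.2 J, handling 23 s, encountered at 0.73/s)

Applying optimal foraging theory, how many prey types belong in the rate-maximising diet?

1

E/h in descending order: B 0.952, C 0.485, F 0.226, G 0.2 J/s. The optimal diet is the largest prefix of this list for which every included type satisfies E_i/h_i > R on the types above it.
Rate on top 1: 0.8256. C: 0.485 < 0.8256 → exclude; stop.
Optimal diet: B — 1 of 4 types.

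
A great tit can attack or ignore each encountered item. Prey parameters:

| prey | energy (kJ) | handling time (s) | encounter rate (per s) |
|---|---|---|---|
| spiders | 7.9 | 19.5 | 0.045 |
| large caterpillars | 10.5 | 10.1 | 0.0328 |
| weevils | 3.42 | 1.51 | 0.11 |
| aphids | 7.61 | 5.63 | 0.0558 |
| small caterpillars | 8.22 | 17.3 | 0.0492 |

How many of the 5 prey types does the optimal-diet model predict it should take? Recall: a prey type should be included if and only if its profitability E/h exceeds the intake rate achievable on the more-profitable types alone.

3

E/h in descending order: weevils 2.26, aphids 1.35, large caterpillars 1.04, small caterpillars 0.475, spiders 0.405 kJ/s. The optimal diet is the largest prefix of this list for which every included type satisfies E_i/h_i > R on the types above it.
Rate on top 1: 0.3226. aphids: 1.35 > 0.3226 → include.
Rate on top 2: 0.541. large caterpillars: 1.04 > 0.541 → include.
Rate on top 3: 0.6322. small caterpillars: 0.475 < 0.6322 → exclude; stop.
Optimal diet: weevils, aphids, large caterpillars — 3 of 5 types.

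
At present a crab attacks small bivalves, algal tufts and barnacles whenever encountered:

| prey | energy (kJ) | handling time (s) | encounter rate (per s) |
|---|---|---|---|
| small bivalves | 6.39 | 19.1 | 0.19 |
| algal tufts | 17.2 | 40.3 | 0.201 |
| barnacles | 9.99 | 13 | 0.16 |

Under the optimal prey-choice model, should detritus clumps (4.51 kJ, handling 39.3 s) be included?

No

Intake rate on the current diet: R = (0.19×6.39 + 0.201×17.2 + 0.16×9.99) / (1 + 0.19×19.1 + 0.201×40.3 + 0.16×13) = 6.27/14.81 = 0.4234 kJ/s.
Profitability of detritus clumps: 4.51/39.3 = 0.1148 kJ/s.
0.1148 < 0.4234, so adding detritus clumps would lower the average — exclude it.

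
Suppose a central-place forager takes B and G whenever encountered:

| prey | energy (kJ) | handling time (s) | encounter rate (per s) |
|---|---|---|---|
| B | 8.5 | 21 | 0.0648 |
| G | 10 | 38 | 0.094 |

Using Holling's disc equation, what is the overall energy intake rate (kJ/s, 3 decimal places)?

0.251 kJ/s

R = (0.0648×8.5 + 0.094×10) / (1 + 0.0648×21 + 0.094×38) = 1.491/5.933 = 0.2513 kJ/s.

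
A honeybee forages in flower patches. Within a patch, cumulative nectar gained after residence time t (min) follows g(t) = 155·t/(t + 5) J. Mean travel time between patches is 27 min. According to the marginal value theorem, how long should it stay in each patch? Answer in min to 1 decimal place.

11.6 min

By the marginal value theorem, leave when the instantaneous gain rate g'(t) equals the habitat-wide average g(t)/(T + t).
g'(t) = 155·5/(t + 5)². Setting 155·5/(t+5)² = 155t/[(t+5)(27+t)] gives 5(27+t) = t(t+5), so t² = 5×27 = 135.
t* = √135 = 11.62 min.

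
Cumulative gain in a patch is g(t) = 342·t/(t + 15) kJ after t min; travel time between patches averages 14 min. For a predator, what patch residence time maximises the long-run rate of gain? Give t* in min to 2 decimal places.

14.49 min

Optimal t* satisfies g'(t*) = g(t*)/(T + t*).
g'(t) = 342·15/(t + 15)². Setting 342·15/(t+15)² = 342t/[(t+15)(14+t)] gives 15(14+t) = t(t+15), so t² = 15×14 = 210.
t* = √210 = 14.49 min.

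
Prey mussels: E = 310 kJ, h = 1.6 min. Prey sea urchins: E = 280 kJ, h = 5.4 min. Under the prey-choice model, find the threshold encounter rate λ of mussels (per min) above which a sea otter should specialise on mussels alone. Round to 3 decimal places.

The zero-one rule: include sea urchins iff E₂/h₂ > λE₁/(1+λh₁). Equality gives the switch point.
λE₁h₂ = E₂ + λE₂h₁ ⇒ λ = E₂/(E₁h₂ − E₂h₁) = 280/(1674 − 448) = 0.2284 per min.

0.228 per min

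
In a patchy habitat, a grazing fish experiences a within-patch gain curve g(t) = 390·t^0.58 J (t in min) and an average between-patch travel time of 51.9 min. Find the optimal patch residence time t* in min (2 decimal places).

71.67 min

By the marginal value theorem, leave when the instantaneous gain rate g'(t) equals the habitat-wide average g(t)/(T + t).
g'(t) = 0.58·390·t^-0.42. Setting 0.58·390·t^-0.42 = 390·t^0.58/(51.9+t) gives 0.58(51.9+t) = t, so 0.42·t = 0.58×51.9.
t* = 0.58×51.9/0.42 = 71.67 min.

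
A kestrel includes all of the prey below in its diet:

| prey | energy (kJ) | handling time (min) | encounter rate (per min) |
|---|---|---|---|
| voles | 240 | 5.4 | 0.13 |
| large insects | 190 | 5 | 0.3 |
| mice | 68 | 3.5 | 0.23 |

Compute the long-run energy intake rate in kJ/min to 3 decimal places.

25.915 kJ/min

Energy encountered per unit search time: 0.13×240 + 0.3×190 + 0.23×68 = 103.8 kJ/min.
Handling time per unit search time: 0.13×5.4 + 0.3×5 + 0.23×3.5 = 3.007.
Rate = 103.8/(1 + 3.007) = 25.91 kJ/min.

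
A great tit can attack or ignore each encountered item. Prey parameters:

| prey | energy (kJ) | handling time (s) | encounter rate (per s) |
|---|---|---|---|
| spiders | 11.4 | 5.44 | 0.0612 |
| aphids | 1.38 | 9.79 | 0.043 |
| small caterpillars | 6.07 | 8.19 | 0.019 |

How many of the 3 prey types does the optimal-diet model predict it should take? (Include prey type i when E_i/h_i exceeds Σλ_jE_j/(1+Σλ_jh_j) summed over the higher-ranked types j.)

2

Profitabilities (E/h, kJ/s): spiders 2.1, small caterpillars 0.741, aphids 0.141. Add prey in this order while the next type's profitability exceeds the intake rate on those already taken.
Rate on top 1: 0.5234. small caterpillars: 0.741 > 0.5234 → include.
Rate on top 2: 0.5462. aphids: 0.141 < 0.5462 → exclude; stop.
Optimal diet: spiders, small caterpillars — 2 of 3 types.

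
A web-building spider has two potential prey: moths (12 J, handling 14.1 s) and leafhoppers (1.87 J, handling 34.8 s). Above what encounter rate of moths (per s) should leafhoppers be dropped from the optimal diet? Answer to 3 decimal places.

The zero-one rule: include leafhoppers iff E₂/h₂ > λE₁/(1+λh₁). Equality gives the switch point.
λE₁h₂ = E₂ + λE₂h₁ ⇒ λ = E₂/(E₁h₂ − E₂h₁) = 1.87/(417.6 − 26.37) = 0.00478 per s.

0.005 per s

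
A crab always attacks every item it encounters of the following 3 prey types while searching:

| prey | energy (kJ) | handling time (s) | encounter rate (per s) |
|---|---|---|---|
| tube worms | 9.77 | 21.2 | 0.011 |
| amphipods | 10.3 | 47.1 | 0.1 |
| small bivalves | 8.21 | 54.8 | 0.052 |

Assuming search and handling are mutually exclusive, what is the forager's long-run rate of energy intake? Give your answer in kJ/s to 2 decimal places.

0.18 kJ/s

Energy encountered per unit search time: 0.011×9.77 + 0.1×10.3 + 0.052×8.21 = 1.564 kJ/s.
Handling time per unit search time: 0.011×21.2 + 0.1×47.1 + 0.052×54.8 = 7.793.
Rate = 1.564/(1 + 7.793) = 0.1779 kJ/s.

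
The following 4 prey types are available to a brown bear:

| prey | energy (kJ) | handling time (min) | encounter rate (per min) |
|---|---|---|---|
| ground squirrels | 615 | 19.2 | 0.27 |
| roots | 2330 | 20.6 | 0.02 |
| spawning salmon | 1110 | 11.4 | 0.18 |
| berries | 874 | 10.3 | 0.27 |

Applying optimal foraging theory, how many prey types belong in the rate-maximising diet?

3

E/h in descending order: roots 113, spawning salmon 97.4, berries 84.9, ground squirrels 32 kJ/min. The optimal diet is the largest prefix of this list for which every included type satisfies E_i/h_i > R on the types above it.
Rate on top 1: 33. spawning salmon: 97.4 > 33 → include.
Rate on top 2: 71.13. berries: 84.9 > 71.13 → include.
Rate on top 3: 77.24. ground squirrels: 32 < 77.24 → exclude; stop.
Optimal diet: roots, spawning salmon, berries — 3 of 4 types.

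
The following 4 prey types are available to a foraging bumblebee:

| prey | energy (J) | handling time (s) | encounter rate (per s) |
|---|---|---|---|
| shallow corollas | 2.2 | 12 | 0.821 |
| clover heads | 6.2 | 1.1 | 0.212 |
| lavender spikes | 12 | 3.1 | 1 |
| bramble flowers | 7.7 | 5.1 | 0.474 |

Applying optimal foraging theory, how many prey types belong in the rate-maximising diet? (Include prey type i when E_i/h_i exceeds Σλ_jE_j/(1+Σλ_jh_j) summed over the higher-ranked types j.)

Rank by E/h (J/s): clover heads 5.64, lavender spikes 3.87, bramble flowers 1.51, shallow corollas 0.183. Include each in turn until the next type's E/h falls below the running intake rate.
Rate on top 1: 1.066. lavender spikes: 3.87 > 1.066 → include.
Rate on top 2: 3.073. bramble flowers: 1.51 < 3.073 → exclude; stop.
Optimal diet: clover heads, lavender spikes — 2 of 4 types.

2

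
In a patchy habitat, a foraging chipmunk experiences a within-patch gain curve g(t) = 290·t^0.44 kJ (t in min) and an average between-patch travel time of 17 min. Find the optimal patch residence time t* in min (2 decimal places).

13.36 min

Optimal t* satisfies g'(t*) = g(t*)/(T + t*).
g'(t) = 0.44·290·t^-0.56. Setting 0.44·290·t^-0.56 = 290·t^0.44/(17+t) gives 0.44(17+t) = t, so 0.56·t = 0.44×17.
t* = 0.44×17/0.56 = 13.36 min.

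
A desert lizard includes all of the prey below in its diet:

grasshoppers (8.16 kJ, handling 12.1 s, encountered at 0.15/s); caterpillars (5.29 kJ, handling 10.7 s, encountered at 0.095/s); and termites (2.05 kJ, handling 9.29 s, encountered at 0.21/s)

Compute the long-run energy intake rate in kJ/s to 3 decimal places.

0.373 kJ/s

R = Σλ_iE_i / (1 + Σλ_ih_i)
Numerator: 0.15×8.16 + 0.095×5.29 + 0.21×2.05 = 2.157
Denominator: 1 + 0.15×12.1 + 0.095×10.7 + 0.21×9.29 = 5.782
R = 2.157/5.782 = 0.373 kJ/s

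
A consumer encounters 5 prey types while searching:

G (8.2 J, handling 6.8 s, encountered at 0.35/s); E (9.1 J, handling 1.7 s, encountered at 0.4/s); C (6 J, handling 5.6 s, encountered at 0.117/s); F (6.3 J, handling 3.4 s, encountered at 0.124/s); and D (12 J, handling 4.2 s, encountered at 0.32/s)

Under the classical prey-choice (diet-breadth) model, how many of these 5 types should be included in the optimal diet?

2

E/h in descending order: E 5.35, D 2.86, F 1.85, G 1.21, C 1.07 J/s. The optimal diet is the largest prefix of this list for which every included type satisfies E_i/h_i > R on the types above it.
Rate on top 1: 2.167. D: 2.86 > 2.167 → include.
Rate on top 2: 2.474. F: 1.85 < 2.474 → exclude; stop.
Optimal diet: E, D — 2 of 5 types.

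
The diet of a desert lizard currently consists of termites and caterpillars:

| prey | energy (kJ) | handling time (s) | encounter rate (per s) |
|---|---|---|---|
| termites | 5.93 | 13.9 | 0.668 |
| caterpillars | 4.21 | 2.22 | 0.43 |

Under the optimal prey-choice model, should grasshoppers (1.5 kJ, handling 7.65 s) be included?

No

Current rate: (0.668×5.93 + 0.43×4.21)/(1 + 0.668×13.9 + 0.43×2.22) = 0.5135 kJ/s.
Profitability of grasshoppers: 1.5/7.65 = 0.1961 kJ/s.
Since 0.1961 < R, time spent handling grasshoppers is better spent searching.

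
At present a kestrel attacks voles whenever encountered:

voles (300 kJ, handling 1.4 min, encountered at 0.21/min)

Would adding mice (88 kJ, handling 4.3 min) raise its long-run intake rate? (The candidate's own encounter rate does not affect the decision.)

Intake rate on the current diet: R = (0.21×300) / (1 + 0.21×1.4) = 63/1.294 = 48.69 kJ/min.
mice: E/h = 88/4.3 = 20.47 kJ/min.
Since 20.47 < R, time spent handling mice is better spent searching.

No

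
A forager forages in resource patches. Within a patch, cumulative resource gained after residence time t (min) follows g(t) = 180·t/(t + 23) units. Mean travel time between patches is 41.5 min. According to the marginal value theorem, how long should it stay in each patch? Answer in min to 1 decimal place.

30.9 min

By the marginal value theorem, leave when the instantaneous gain rate g'(t) equals the habitat-wide average g(t)/(T + t).
g'(t) = 180·23/(t + 23)². Setting 180·23/(t+23)² = 180t/[(t+23)(41.5+t)] gives 23(41.5+t) = t(t+23), so t² = 23×41.5 = 954.5.
t* = √954.5 = 30.89 min.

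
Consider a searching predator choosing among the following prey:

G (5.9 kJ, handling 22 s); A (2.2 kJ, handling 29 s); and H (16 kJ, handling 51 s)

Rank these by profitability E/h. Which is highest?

In descending order of E/h:
H: 16/51 = 0.314 kJ/s
G: 5.9/22 = 0.268 kJ/s
A: 2.2/29 = 0.0759 kJ/s

H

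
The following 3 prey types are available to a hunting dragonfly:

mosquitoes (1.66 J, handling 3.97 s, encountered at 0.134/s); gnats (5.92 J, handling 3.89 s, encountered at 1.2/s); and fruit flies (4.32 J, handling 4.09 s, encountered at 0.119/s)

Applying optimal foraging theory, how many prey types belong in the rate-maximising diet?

Profitabilities (E/h, J/s): gnats 1.52, fruit flies 1.06, mosquitoes 0.418. Add prey in this order while the next type's profitability exceeds the intake rate on those already taken.
Rate on top 1: 1.253. fruit flies: 1.06 < 1.253 → exclude; stop.
Optimal diet: gnats — 1 of 3 types.

1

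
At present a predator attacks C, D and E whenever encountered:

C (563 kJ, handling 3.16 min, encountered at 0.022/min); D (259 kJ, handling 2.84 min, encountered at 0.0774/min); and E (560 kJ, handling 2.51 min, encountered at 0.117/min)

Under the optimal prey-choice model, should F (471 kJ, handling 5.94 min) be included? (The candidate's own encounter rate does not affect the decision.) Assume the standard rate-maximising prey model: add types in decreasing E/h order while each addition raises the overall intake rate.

Intake rate on the current diet: R = (0.022×563 + 0.0774×259 + 0.117×560) / (1 + 0.022×3.16 + 0.0774×2.84 + 0.117×2.51) = 97.95/1.583 = 61.88 kJ/min.
Profitability of F: 471/5.94 = 79.29 kJ/min.
Since 79.29 > R, including F increases the long-run rate.

Yes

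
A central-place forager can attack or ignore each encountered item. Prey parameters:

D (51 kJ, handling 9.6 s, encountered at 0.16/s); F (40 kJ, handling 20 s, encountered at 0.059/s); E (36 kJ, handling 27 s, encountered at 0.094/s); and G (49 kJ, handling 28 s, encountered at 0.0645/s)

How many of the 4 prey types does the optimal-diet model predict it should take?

1

E/h in descending order: D 5.31, F 2, G 1.75, E 1.33 kJ/s. The optimal diet is the largest prefix of this list for which every included type satisfies E_i/h_i > R on the types above it.
Rate on top 1: 3.218. F: 2 < 3.218 → exclude; stop.
Optimal diet: D — 1 of 4 types.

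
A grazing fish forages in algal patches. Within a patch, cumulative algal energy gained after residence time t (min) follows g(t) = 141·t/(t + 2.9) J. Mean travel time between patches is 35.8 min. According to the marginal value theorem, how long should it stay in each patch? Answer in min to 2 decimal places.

10.19 min

Maximise g(t)/(T+t): set derivative to zero → g'(t)(T+t) = g(t).
g'(t) = 141·2.9/(t + 2.9)². Setting 141·2.9/(t+2.9)² = 141t/[(t+2.9)(35.8+t)] gives 2.9(35.8+t) = t(t+2.9), so t² = 2.9×35.8 = 103.8.
t* = √103.8 = 10.19 min.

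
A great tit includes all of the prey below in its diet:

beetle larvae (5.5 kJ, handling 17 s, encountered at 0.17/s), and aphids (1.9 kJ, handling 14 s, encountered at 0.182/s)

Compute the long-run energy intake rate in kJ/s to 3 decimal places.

R = (0.17×5.5 + 0.182×1.9) / (1 + 0.17×17 + 0.182×14) = 1.281/6.438 = 0.1989 kJ/s.

0.199 kJ/s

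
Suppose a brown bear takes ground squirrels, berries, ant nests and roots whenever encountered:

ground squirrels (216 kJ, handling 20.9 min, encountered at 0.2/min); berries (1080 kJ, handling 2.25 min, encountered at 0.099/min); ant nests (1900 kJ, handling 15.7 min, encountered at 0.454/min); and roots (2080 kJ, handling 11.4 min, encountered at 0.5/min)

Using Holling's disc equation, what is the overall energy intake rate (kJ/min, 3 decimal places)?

112.598 kJ/min

R = Σλ_iE_i / (1 + Σλ_ih_i)
Numerator: 0.2×216 + 0.099×1080 + 0.454×1900 + 0.5×2080 = 2053
Denominator: 1 + 0.2×20.9 + 0.099×2.25 + 0.454×15.7 + 0.5×11.4 = 18.23
R = 2053/18.23 = 112.6 kJ/min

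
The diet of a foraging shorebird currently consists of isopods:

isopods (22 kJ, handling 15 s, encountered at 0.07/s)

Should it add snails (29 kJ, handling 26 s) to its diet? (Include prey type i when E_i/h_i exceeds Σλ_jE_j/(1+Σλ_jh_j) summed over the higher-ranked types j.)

Yes

Current rate: (0.07×22)/(1 + 0.07×15) = 0.7512 kJ/s.
snails: E/h = 29/26 = 1.115 kJ/s.
1.115 > 0.7512, so adding snails raises the average — include it.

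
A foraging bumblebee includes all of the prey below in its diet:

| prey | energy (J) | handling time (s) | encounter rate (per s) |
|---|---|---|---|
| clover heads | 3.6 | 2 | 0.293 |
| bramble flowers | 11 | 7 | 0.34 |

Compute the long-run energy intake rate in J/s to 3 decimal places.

R = (0.293×3.6 + 0.34×11) / (1 + 0.293×2 + 0.34×7) = 4.795/3.966 = 1.209 J/s.

1.209 J/s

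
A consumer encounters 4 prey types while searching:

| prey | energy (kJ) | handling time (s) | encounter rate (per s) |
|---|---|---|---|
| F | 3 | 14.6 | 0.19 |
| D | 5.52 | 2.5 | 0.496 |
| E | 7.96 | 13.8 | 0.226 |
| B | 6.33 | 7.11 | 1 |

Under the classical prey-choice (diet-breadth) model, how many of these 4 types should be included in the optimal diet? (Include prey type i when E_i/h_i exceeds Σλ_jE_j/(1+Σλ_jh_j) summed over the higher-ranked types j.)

1

Rank by E/h (kJ/s): D 2.21, B 0.89, E 0.577, F 0.205. Include each in turn until the next type's E/h falls below the running intake rate.
Rate on top 1: 1.222. B: 0.89 < 1.222 → exclude; stop.
Optimal diet: D — 1 of 4 types.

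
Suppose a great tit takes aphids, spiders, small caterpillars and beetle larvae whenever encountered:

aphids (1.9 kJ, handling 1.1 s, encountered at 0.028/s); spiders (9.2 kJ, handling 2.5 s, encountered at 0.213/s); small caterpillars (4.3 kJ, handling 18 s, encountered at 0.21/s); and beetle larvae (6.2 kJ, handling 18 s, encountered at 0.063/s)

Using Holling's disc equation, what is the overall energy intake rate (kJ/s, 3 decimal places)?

R = (0.028×1.9 + 0.213×9.2 + 0.21×4.3 + 0.063×6.2) / (1 + 0.028×1.1 + 0.213×2.5 + 0.21×18 + 0.063×18) = 3.306/6.477 = 0.5105 kJ/s.

0.510 kJ/s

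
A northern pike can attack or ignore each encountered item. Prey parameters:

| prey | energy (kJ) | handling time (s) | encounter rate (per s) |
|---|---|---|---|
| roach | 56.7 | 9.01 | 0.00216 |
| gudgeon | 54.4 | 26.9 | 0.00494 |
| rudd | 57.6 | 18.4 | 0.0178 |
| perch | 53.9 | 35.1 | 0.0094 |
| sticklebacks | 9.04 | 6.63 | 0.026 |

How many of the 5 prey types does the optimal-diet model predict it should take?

5

Profitabilities (E/h, kJ/s): roach 6.29, rudd 3.13, gudgeon 2.02, perch 1.54, sticklebacks 1.36. Add prey in this order while the next type's profitability exceeds the intake rate on those already taken.
Rate on top 1: 0.1201. rudd: 3.13 > 0.1201 → include.
Rate on top 2: 0.8521. gudgeon: 2.02 > 0.8521 → include.
Rate on top 3: 0.9572. perch: 1.54 > 0.9572 → include.
Rate on top 4: 1.063. sticklebacks: 1.36 > 1.063 → include.
Optimal diet: roach, rudd, gudgeon, perch, sticklebacks — 5 of 5 types.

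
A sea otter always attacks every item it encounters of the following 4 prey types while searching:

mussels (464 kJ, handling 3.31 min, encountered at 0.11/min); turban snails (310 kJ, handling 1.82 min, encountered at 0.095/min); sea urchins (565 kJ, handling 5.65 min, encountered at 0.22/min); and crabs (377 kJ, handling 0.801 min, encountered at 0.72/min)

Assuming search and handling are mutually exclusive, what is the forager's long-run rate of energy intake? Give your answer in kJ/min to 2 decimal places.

141.87 kJ/min

R = (0.11×464 + 0.095×310 + 0.22×565 + 0.72×377) / (1 + 0.11×3.31 + 0.095×1.82 + 0.22×5.65 + 0.72×0.801) = 476.2/3.357 = 141.9 kJ/min.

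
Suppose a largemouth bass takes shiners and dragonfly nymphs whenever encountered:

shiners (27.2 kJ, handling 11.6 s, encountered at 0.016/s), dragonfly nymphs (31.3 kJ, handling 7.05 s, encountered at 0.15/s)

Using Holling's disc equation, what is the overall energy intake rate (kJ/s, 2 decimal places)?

Energy encountered per unit search time: 0.016×27.2 + 0.15×31.3 = 5.13 kJ/s.
Handling time per unit search time: 0.016×11.6 + 0.15×7.05 = 1.243.
Rate = 5.13/(1 + 1.243) = 2.287 kJ/s.

2.29 kJ/s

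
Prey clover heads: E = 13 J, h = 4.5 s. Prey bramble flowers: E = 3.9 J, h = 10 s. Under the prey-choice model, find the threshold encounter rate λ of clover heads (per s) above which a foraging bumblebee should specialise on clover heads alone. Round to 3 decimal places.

At the threshold, the rate on clover heads alone equals the profitability of bramble flowers: λ·13/(1 + λ·4.5) = 3.9/10 = 0.39.
Rearranging, λ(13 − 0.39×4.5) = 0.39, so λ = 0.39/11.24 = 0.03468 per s.

0.035 per s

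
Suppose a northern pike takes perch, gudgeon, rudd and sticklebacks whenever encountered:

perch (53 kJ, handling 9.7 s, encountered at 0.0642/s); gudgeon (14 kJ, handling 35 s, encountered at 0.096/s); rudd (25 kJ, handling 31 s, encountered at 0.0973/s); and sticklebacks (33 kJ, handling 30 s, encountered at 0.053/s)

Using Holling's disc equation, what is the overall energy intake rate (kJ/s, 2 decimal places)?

0.93 kJ/s

Energy encountered per unit search time: 0.0642×53 + 0.096×14 + 0.0973×25 + 0.053×33 = 8.928 kJ/s.
Handling time per unit search time: 0.0642×9.7 + 0.096×35 + 0.0973×31 + 0.053×30 = 8.589.
Rate = 8.928/(1 + 8.589) = 0.9311 kJ/s.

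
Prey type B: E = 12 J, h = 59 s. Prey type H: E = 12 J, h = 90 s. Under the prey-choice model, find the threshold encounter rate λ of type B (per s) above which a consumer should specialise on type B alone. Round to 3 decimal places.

0.032 per s

At the threshold, the rate on type B alone equals the profitability of type H: λ·12/(1 + λ·59) = 12/90 = 0.1333.
Rearranging, λ(12 − 0.1333×59) = 0.1333, so λ = 0.1333/4.133 = 0.03226 per s.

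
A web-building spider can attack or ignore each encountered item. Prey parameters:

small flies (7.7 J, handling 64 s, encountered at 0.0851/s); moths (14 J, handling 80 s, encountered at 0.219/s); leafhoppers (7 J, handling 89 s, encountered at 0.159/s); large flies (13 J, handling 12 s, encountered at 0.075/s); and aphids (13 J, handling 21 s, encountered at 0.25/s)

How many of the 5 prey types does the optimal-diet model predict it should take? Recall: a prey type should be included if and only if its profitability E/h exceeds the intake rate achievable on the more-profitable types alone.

2

E/h in descending order: large flies 1.08, aphids 0.619, moths 0.175, small flies 0.12, leafhoppers 0.0787 J/s. The optimal diet is the largest prefix of this list for which every included type satisfies E_i/h_i > R on the types above it.
Rate on top 1: 0.5132. aphids: 0.619 > 0.5132 → include.
Rate on top 2: 0.5909. moths: 0.175 < 0.5909 → exclude; stop.
Optimal diet: large flies, aphids — 2 of 5 types.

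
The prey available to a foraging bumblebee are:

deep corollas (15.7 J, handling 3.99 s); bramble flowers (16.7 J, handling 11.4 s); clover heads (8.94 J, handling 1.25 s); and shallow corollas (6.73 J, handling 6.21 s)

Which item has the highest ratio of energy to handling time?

In descending order of E/h:
clover heads: 8.94/1.25 = 7.15 J/s
deep corollas: 15.7/3.99 = 3.93 J/s
bramble flowers: 16.7/11.4 = 1.46 J/s
shallow corollas: 6.73/6.21 = 1.08 J/s

clover heads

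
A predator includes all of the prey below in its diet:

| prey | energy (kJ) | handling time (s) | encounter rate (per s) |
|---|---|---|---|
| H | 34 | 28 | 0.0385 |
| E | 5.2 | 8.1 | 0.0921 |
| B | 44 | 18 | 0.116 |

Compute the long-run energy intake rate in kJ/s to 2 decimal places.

1.40 kJ/s

R = (0.0385×34 + 0.0921×5.2 + 0.116×44) / (1 + 0.0385×28 + 0.0921×8.1 + 0.116×18) = 6.892/4.912 = 1.403 kJ/s.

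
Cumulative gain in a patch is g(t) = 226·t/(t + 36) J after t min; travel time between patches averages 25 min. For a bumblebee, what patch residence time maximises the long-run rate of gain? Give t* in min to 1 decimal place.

Optimal t* satisfies g'(t*) = g(t*)/(T + t*).
g'(t) = 226·36/(t + 36)². Setting 226·36/(t+36)² = 226t/[(t+36)(25+t)] gives 36(25+t) = t(t+36), so t² = 36×25 = 900.
t* = √900 = 30 min.

30.0 min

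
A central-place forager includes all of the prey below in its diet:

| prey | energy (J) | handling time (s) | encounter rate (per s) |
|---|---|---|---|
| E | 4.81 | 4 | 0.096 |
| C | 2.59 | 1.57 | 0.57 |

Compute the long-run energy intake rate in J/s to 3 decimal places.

0.850 J/s

Energy encountered per unit search time: 0.096×4.81 + 0.57×2.59 = 1.938 J/s.
Handling time per unit search time: 0.096×4 + 0.57×1.57 = 1.279.
Rate = 1.938/(1 + 1.279) = 0.8504 J/s.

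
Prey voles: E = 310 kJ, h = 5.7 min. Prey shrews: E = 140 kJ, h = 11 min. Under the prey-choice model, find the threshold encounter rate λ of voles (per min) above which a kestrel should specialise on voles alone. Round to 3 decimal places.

At the threshold, the rate on voles alone equals the profitability of shrews: λ·310/(1 + λ·5.7) = 140/11 = 12.73.
Rearranging, λ(310 − 12.73×5.7) = 12.73, so λ = 12.73/237.5 = 0.0536 per min.

0.054 per min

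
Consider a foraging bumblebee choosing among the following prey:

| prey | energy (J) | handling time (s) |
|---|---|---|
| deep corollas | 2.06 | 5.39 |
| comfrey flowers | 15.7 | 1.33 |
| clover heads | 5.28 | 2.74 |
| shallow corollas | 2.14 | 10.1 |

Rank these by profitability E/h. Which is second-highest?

Profitability E/h (J/s): deep corollas = 2.06/5.39 = 0.382, comfrey flowers = 15.7/1.33 = 11.8, clover heads = 5.28/2.74 = 1.93, shallow corollas = 2.14/10.1 = 0.212.
Ranked: comfrey flowers > clover heads > deep corollas > shallow corollas.

clover heads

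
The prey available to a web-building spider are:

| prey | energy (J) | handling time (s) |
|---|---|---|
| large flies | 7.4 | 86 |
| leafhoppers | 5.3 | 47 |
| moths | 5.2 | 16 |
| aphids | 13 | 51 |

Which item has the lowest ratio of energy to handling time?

large flies

In descending order of E/h:
moths: 5.2/16 = 0.325 J/s
aphids: 13/51 = 0.255 J/s
leafhoppers: 5.3/47 = 0.113 J/s
large flies: 7.4/86 = 0.086 J/s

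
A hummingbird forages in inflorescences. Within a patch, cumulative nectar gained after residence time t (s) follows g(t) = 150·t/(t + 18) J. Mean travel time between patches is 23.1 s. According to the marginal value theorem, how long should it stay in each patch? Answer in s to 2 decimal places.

20.39 s

By the marginal value theorem, leave when the instantaneous gain rate g'(t) equals the habitat-wide average g(t)/(T + t).
g'(t) = 150·18/(t + 18)². Setting 150·18/(t+18)² = 150t/[(t+18)(23.1+t)] gives 18(23.1+t) = t(t+18), so t² = 18×23.1 = 415.8.
t* = √415.8 = 20.39 s.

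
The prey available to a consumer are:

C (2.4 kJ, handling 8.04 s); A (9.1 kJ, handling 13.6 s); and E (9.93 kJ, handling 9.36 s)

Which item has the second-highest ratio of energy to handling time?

In descending order of E/h:
E: 9.93/9.36 = 1.06 kJ/s
A: 9.1/13.6 = 0.669 kJ/s
C: 2.4/8.04 = 0.299 kJ/s

A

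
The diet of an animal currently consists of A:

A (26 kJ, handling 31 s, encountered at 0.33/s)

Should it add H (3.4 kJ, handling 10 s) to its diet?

On A alone, R = ΣλE/(1+Σλh) = 8.58/11.23 = 0.764 kJ/s.
Profitability of H: 3.4/10 = 0.34 kJ/s.
Since 0.34 < R, time spent handling H is better spent searching.

No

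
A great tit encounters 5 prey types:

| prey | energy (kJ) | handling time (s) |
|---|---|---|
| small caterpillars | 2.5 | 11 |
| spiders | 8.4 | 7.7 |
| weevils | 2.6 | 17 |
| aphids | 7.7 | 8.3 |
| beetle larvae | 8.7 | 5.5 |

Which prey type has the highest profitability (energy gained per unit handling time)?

Profitability E/h (kJ/s): small caterpillars = 2.5/11 = 0.227, spiders = 8.4/7.7 = 1.09, weevils = 2.6/17 = 0.153, aphids = 7.7/8.3 = 0.928, beetle larvae = 8.7/5.5 = 1.58.
Ranked: beetle larvae > spiders > aphids > small caterpillars > weevils.

beetle larvae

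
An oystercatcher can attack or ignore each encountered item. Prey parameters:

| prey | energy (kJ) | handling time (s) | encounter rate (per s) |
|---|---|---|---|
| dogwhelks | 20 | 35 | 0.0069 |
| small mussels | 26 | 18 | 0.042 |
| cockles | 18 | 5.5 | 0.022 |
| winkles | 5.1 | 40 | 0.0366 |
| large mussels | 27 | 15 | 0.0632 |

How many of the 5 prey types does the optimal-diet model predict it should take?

E/h in descending order: cockles 3.27, large mussels 1.8, small mussels 1.44, dogwhelks 0.571, winkles 0.128 kJ/s. The optimal diet is the largest prefix of this list for which every included type satisfies E_i/h_i > R on the types above it.
Rate on top 1: 0.3533. large mussels: 1.8 > 0.3533 → include.
Rate on top 2: 1.016. small mussels: 1.44 > 1.016 → include.
Rate on top 3: 1.131. dogwhelks: 0.571 < 1.131 → exclude; stop.
Optimal diet: cockles, large mussels, small mussels — 3 of 5 types.

3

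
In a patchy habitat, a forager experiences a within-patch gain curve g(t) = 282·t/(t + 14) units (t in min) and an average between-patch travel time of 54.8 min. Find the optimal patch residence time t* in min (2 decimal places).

By the marginal value theorem, leave when the instantaneous gain rate g'(t) equals the habitat-wide average g(t)/(T + t).
g'(t) = 282·14/(t + 14)². Setting 282·14/(t+14)² = 282t/[(t+14)(54.8+t)] gives 14(54.8+t) = t(t+14), so t² = 14×54.8 = 767.2.
t* = √767.2 = 27.7 min.

27.70 min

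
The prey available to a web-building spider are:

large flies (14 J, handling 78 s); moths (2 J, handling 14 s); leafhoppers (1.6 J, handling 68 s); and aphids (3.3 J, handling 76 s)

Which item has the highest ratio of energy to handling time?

In descending order of E/h:
large flies: 14/78 = 0.179 J/s
moths: 2/14 = 0.143 J/s
aphids: 3.3/76 = 0.0434 J/s
leafhoppers: 1.6/68 = 0.0235 J/s

large flies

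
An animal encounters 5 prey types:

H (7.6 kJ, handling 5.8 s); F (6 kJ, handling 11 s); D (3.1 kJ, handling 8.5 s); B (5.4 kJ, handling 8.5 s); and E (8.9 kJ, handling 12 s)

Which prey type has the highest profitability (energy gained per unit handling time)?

H

In descending order of E/h:
H: 7.6/5.8 = 1.31 kJ/s
E: 8.9/12 = 0.742 kJ/s
B: 5.4/8.5 = 0.635 kJ/s
F: 6/11 = 0.545 kJ/s
D: 3.1/8.5 = 0.365 kJ/s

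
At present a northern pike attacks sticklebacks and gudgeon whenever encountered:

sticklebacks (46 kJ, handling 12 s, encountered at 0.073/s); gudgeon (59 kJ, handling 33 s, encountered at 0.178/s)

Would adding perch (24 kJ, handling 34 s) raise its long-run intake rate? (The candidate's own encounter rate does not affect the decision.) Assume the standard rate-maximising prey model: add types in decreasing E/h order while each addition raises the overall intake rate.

Intake rate on the current diet: R = (0.073×46 + 0.178×59) / (1 + 0.073×12 + 0.178×33) = 13.86/7.75 = 1.788 kJ/s.
Profitability of perch: 24/34 = 0.7059 kJ/s.
0.7059 < 1.788, so adding perch would lower the average — exclude it.

No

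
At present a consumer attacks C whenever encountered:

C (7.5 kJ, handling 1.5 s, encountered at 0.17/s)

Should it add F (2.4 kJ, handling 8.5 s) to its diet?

Intake rate on the current diet: R = (0.17×7.5) / (1 + 0.17×1.5) = 1.275/1.255 = 1.016 kJ/s.
F: E/h = 2.4/8.5 = 0.2824 kJ/s.
0.2824 < 1.016, so adding F would lower the average — exclude it.

No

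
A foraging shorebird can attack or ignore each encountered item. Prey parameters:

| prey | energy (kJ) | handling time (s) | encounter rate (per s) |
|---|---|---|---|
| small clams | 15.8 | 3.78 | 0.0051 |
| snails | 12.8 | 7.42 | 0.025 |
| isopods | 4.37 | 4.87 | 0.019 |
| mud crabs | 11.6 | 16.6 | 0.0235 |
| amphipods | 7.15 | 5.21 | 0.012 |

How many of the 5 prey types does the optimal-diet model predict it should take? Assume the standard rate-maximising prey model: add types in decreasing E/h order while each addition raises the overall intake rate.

5

Rank by E/h (kJ/s): small clams 4.18, snails 1.73, amphipods 1.37, isopods 0.897, mud crabs 0.699. Include each in turn until the next type's E/h falls below the running intake rate.
Rate on top 1: 0.07906. snails: 1.73 > 0.07906 → include.
Rate on top 2: 0.3325. amphipods: 1.37 > 0.3325 → include.
Rate on top 3: 0.3838. isopods: 0.897 > 0.3838 → include.
Rate on top 4: 0.4187. mud crabs: 0.699 > 0.4187 → include.
Optimal diet: small clams, snails, amphipods, isopods, mud crabs — 5 of 5 types.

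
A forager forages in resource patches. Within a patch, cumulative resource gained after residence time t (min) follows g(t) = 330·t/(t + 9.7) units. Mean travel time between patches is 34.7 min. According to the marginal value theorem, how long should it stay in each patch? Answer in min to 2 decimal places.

18.35 min

Optimal t* satisfies g'(t*) = g(t*)/(T + t*).
g'(t) = 330·9.7/(t + 9.7)². Setting 330·9.7/(t+9.7)² = 330t/[(t+9.7)(34.7+t)] gives 9.7(34.7+t) = t(t+9.7), so t² = 9.7×34.7 = 336.6.
t* = √336.6 = 18.35 min.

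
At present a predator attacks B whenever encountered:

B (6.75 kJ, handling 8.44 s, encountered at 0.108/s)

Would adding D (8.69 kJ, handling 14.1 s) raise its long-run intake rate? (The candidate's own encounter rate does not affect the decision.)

Yes

Intake rate on the current diet: R = (0.108×6.75) / (1 + 0.108×8.44) = 0.729/1.912 = 0.3814 kJ/s.
D: E/h = 8.69/14.1 = 0.6163 kJ/s.
Since 0.6163 > R, including D increases the long-run rate.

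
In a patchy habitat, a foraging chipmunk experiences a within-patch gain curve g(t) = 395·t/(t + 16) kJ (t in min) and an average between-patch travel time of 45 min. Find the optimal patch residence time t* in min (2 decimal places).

Optimal t* satisfies g'(t*) = g(t*)/(T + t*).
g'(t) = 395·16/(t + 16)². Setting 395·16/(t+16)² = 395t/[(t+16)(45+t)] gives 16(45+t) = t(t+16), so t² = 16×45 = 720.
t* = √720 = 26.83 min.

26.83 min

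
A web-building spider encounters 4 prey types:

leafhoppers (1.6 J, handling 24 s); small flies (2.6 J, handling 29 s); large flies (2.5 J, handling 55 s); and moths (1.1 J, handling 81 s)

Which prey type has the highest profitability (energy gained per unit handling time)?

small flies

In descending order of E/h:
small flies: 2.6/29 = 0.0897 J/s
leafhoppers: 1.6/24 = 0.0667 J/s
large flies: 2.5/55 = 0.0455 J/s
moths: 1.1/81 = 0.0136 J/s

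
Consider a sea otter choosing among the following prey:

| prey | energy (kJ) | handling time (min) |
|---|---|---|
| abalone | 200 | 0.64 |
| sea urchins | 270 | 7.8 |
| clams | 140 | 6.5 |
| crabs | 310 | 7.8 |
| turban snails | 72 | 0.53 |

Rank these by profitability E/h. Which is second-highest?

turban snails

In descending order of E/h:
abalone: 200/0.64 = 312 kJ/min
turban snails: 72/0.53 = 136 kJ/min
crabs: 310/7.8 = 39.7 kJ/min
sea urchins: 270/7.8 = 34.6 kJ/min
clams: 140/6.5 = 21.5 kJ/min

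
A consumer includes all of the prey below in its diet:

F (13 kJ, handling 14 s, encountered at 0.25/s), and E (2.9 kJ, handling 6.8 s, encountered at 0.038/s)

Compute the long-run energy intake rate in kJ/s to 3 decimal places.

0.706 kJ/s

R = Σλ_iE_i / (1 + Σλ_ih_i)
Numerator: 0.25×13 + 0.038×2.9 = 3.36
Denominator: 1 + 0.25×14 + 0.038×6.8 = 4.758
R = 3.36/4.758 = 0.7062 kJ/s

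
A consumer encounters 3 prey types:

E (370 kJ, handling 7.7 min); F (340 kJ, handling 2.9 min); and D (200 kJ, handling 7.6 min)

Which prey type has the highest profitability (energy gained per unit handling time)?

F

In descending order of E/h:
F: 340/2.9 = 117 kJ/min
E: 370/7.7 = 48.1 kJ/min
D: 200/7.6 = 26.3 kJ/min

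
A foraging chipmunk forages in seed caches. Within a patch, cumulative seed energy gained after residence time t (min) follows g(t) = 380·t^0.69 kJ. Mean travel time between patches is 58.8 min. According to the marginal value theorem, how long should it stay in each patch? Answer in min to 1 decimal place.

130.9 min

By the marginal value theorem, leave when the instantaneous gain rate g'(t) equals the habitat-wide average g(t)/(T + t).
g'(t) = 0.69·380·t^-0.31. Setting 0.69·380·t^-0.31 = 380·t^0.69/(58.8+t) gives 0.69(58.8+t) = t, so 0.31·t = 0.69×58.8.
t* = 0.69×58.8/0.31 = 130.9 min.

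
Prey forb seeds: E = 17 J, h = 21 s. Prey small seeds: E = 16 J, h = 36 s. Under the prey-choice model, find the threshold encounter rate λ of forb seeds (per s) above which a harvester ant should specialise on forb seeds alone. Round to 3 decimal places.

The zero-one rule: include small seeds iff E₂/h₂ > λE₁/(1+λh₁). Equality gives the switch point.
λE₁h₂ = E₂ + λE₂h₁ ⇒ λ = E₂/(E₁h₂ − E₂h₁) = 16/(612 − 336) = 0.05797 per s.

0.058 per s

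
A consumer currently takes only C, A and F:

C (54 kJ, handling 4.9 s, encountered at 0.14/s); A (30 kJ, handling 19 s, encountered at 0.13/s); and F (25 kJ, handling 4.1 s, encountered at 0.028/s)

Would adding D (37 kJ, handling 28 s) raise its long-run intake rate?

No

Intake rate on the current diet: R = (0.14×54 + 0.13×30 + 0.028×25) / (1 + 0.14×4.9 + 0.13×19 + 0.028×4.1) = 12.16/4.271 = 2.847 kJ/s.
D: E/h = 37/28 = 1.321 kJ/s.
1.321 < 2.847, so adding D would lower the average — exclude it.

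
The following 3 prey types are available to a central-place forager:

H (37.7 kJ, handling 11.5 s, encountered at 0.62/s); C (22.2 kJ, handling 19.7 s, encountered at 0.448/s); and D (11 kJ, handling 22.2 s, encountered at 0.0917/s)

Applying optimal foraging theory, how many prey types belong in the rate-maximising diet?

Profitabilities (E/h, kJ/s): H 3.28, C 1.13, D 0.495. Add prey in this order while the next type's profitability exceeds the intake rate on those already taken.
Rate on top 1: 2.875. C: 1.13 < 2.875 → exclude; stop.
Optimal diet: H — 1 of 3 types.

1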